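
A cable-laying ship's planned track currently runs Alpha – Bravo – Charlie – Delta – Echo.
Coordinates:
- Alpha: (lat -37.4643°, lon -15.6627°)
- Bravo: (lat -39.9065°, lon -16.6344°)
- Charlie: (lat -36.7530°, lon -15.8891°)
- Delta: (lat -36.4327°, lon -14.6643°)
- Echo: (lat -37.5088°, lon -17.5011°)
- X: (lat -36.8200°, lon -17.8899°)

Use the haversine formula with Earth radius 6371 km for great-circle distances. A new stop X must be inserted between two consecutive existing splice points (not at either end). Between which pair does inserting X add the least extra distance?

between Delta and Echo

Added distance for inserting X between each consecutive pair:
Alpha–Bravo: 285.9 km
Bravo–Charlie: 181.9 km
Charlie–Delta: 354.4 km
Delta–Echo: 96.1 km
Smallest added distance is 96.1 km, inserting between Delta and Echo.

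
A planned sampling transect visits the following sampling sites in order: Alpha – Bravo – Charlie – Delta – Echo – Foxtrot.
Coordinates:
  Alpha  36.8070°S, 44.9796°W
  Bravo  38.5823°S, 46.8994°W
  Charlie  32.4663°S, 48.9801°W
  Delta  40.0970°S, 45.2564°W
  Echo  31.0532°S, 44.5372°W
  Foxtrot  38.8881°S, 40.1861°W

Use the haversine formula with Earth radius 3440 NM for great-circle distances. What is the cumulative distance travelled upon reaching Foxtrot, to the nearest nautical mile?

Leg distances:
Alpha→Bravo: 140.3 NM  (cumulative 140.3 NM)
Bravo→Charlie: 381.0 NM  (cumulative 521.3 NM)
Charlie→Delta: 492.2 NM  (cumulative 1013.4 NM)
Delta→Echo: 544.1 NM  (cumulative 1557.6 NM)
Echo→Foxtrot: 516.6 NM  (cumulative 2074.2 NM)
Cumulative distance at Foxtrot ≈ 2074 NM.

2074 NM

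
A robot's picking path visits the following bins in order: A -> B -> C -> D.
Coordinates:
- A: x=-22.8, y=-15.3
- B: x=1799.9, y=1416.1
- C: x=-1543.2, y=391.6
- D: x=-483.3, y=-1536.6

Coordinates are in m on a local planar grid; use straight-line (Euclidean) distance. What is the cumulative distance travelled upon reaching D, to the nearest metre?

Leg distances:
A→B: 2317.6 m  (cumulative 2317.6 m)
B→C: 3496.6 m  (cumulative 5814.1 m)
C→D: 2200.3 m  (cumulative 8014.4 m)
Cumulative distance at D ≈ 8014 m.

8014 m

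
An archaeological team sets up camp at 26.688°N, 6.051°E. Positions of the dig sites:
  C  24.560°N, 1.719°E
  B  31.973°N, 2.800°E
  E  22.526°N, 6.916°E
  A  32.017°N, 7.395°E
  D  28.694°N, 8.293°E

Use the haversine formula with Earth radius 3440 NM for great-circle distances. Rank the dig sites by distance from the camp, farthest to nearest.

Distance from the camp at 26.688°N, 6.051°E to each:
B 31.973°N, 2.800°E: 360.0 NM
A 32.017°N, 7.395°E: 327.6 NM
C 24.560°N, 1.719°E: 267.0 NM
E 22.526°N, 6.916°E: 254.3 NM
D 28.694°N, 8.293°E: 169.4 NM

B, A, C, E, D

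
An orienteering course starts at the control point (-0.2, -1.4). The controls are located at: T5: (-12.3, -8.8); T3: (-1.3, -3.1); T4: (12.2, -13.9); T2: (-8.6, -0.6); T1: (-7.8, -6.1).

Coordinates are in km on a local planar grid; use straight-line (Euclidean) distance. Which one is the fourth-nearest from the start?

Distance to each, sorted:
T3: 2.0 km
T2: 8.4 km
T1: 8.9 km
T5: 14.2 km
T4: 17.6 km
The fourth-nearest is T5 at 14.2 km.

T5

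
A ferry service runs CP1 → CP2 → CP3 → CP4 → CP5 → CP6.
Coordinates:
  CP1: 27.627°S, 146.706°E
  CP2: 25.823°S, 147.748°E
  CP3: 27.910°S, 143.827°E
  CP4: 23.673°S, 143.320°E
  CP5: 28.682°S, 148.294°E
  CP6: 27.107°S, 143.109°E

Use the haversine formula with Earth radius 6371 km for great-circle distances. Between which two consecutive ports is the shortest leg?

CP1–CP2

Leg distances:
CP1→CP2: 225.7 km
CP2→CP3: 452.9 km
CP3→CP4: 473.9 km
CP4→CP5: 745.8 km
CP5→CP6: 538.7 km
The shortest leg is CP1–CP2 at 225.7 km.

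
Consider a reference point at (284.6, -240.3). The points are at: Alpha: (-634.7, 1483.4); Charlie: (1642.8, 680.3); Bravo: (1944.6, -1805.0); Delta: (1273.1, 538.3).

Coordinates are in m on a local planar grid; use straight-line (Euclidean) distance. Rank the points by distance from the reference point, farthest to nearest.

Distances from the reference point:
Bravo (1944.6, -1805.0): 2281.2 m
Alpha (-634.7, 1483.4): 1953.5 m
Charlie (1642.8, 680.3): 1640.8 m
Delta (1273.1, 538.3): 1258.3 m

Bravo, Alpha, Charlie, Delta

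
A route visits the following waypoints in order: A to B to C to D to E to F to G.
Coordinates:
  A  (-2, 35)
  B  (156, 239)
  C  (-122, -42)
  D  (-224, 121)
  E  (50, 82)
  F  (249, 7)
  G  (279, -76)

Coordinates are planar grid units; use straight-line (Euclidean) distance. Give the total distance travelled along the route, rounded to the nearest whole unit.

1423

Leg distances:
A→B: 258.0  (cumulative 258.0)
B→C: 395.3  (cumulative 653.3)
C→D: 192.3  (cumulative 845.6)
D→E: 276.8  (cumulative 1122.4)
E→F: 212.7  (cumulative 1335.0)
F→G: 88.3  (cumulative 1423.3)
Total route length ≈ 1423.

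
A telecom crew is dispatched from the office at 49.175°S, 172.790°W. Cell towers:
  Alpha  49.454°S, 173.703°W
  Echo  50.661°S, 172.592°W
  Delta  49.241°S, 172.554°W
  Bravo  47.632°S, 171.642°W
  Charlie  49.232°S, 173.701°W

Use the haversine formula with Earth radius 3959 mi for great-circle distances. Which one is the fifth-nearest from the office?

Bravo

Distance to each, sorted:
Delta: 11.6 mi
Charlie: 41.3 mi
Alpha: 45.4 mi
Echo: 103.1 mi
Bravo: 118.9 mi
The fifth-nearest is Bravo at 118.9 mi.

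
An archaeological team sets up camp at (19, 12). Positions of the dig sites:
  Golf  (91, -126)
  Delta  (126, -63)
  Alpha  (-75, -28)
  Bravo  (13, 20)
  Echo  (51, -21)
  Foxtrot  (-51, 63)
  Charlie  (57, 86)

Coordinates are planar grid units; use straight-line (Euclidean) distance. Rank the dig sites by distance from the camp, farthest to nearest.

Computing each straight-line distance from (19, 12):
Golf (91, -126): 155.7
Delta (126, -63): 130.7
Alpha (-75, -28): 102.2
Foxtrot (-51, 63): 86.6
Charlie (57, 86): 83.2
Echo (51, -21): 46.0
Bravo (13, 20): 10.0

Golf, Delta, Alpha, Foxtrot, Charlie, Echo, Bravo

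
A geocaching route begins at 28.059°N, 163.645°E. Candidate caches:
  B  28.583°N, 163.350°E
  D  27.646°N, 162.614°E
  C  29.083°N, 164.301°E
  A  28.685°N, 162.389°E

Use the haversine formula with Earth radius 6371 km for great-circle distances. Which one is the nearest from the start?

Distance to each, sorted:
B: 65.0 km
D: 111.3 km
C: 130.6 km
A: 141.2 km
The nearest is B at 65.0 km.

B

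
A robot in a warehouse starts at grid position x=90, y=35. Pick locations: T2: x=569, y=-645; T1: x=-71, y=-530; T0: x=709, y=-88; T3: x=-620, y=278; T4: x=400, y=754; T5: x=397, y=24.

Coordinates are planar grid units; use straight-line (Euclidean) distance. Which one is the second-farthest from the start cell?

T4

Distances from the start cell (x=90, y=35):
T2: 831.8
T4: 783.0
T3: 750.4
T0: 631.1
T1: 587.5
T5: 307.2
The second-farthest is T4 at 783.0.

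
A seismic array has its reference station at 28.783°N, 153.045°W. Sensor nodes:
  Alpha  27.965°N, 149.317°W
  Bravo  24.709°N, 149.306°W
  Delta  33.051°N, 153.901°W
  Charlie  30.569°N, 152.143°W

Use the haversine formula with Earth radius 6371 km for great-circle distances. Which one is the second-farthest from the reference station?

Distances from the reference station (28.783°N, 153.045°W):
Bravo: 585.6 km
Delta: 481.5 km
Alpha: 375.9 km
Charlie: 216.9 km
The second-farthest is Delta at 481.5 km.

Delta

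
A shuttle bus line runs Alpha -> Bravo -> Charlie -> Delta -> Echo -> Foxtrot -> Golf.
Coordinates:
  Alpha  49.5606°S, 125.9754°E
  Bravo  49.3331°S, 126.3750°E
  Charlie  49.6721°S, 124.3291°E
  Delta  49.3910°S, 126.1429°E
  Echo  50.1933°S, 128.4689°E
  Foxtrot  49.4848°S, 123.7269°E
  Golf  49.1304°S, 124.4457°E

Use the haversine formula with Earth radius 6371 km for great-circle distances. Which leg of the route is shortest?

Leg distances:
Alpha→Bravo: 38.4 km
Bravo→Charlie: 152.5 km
Charlie→Delta: 134.6 km
Delta→Echo: 189.3 km
Echo→Foxtrot: 349.0 km
Foxtrot→Golf: 65.3 km
The shortest leg is Alpha–Bravo at 38.4 km.

Alpha–Bravo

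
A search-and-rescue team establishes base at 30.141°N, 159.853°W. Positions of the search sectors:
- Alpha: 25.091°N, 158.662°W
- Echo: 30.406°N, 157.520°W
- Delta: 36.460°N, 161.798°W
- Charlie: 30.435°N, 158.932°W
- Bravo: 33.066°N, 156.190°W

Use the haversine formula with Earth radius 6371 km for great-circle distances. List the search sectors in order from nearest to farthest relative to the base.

Charlie, Echo, Bravo, Alpha, Delta

Distances from the base:
Charlie 30.435°N, 158.932°W: 94.3 km
Echo 30.406°N, 157.520°W: 226.0 km
Bravo 33.066°N, 156.190°W: 475.5 km
Alpha 25.091°N, 158.662°W: 573.7 km
Delta 36.460°N, 161.798°W: 725.5 km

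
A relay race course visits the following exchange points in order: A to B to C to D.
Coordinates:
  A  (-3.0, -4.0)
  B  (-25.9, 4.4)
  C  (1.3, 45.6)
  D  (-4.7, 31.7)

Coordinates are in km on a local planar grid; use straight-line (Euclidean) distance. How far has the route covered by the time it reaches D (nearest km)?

Leg distances:
A→B: 24.4 km  (cumulative 24.4 km)
B→C: 49.4 km  (cumulative 73.8 km)
C→D: 15.1 km  (cumulative 88.9 km)
Cumulative distance at D ≈ 89 km.

89 km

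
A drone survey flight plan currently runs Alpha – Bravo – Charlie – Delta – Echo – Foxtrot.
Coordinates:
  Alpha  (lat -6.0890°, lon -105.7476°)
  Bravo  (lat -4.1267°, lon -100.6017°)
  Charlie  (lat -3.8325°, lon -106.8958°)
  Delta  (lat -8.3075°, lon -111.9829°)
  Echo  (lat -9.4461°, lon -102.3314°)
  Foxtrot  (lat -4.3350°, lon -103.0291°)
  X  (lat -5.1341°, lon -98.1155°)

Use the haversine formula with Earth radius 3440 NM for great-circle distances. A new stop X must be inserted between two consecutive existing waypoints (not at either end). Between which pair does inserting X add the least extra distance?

Added distance for inserting X between each consecutive pair:
Alpha–Bravo: 290.7 NM
Bravo–Charlie: 314.5 NM
Charlie–Delta: 974.3 NM
Delta–Echo: 632.4 NM
Echo–Foxtrot: 348.8 NM
Smallest added distance is 290.7 NM, inserting between Alpha and Bravo.

between Alpha and Bravo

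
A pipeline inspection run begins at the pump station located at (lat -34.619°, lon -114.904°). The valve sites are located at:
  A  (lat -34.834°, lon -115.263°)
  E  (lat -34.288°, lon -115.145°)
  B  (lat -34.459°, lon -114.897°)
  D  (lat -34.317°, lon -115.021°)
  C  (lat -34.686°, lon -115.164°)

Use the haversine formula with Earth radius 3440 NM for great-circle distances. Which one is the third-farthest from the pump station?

Distance to each, sorted:
E: 23.2 NM
A: 21.9 NM
D: 19.0 NM
C: 13.5 NM
B: 9.6 NM
The third-farthest is D at 19.0 NM.

D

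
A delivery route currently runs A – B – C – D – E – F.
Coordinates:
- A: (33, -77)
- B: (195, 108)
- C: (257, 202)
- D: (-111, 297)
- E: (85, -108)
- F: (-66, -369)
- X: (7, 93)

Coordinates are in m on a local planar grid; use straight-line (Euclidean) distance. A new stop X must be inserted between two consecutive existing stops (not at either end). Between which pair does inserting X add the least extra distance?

Added distance for inserting X between each consecutive pair:
A–B: 114.7 m
B–C: 348.7 m
C–D: 128.3 m
D–E: 1.3 m
E–F: 381.8 m
Smallest added distance is 1.3 m, inserting between D and E.

between D and E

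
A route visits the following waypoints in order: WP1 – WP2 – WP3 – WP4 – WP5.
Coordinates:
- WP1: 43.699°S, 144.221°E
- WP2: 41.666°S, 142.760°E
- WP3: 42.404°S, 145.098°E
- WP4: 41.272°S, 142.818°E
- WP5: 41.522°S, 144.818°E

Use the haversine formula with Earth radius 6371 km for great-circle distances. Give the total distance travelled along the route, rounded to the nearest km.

Leg distances:
WP1→WP2: 255.7 km  (cumulative 255.7 km)
WP2→WP3: 209.8 km  (cumulative 465.5 km)
WP3→WP4: 227.0 km  (cumulative 692.4 km)
WP4→WP5: 169.1 km  (cumulative 861.5 km)
Total route length ≈ 862 km.

862 km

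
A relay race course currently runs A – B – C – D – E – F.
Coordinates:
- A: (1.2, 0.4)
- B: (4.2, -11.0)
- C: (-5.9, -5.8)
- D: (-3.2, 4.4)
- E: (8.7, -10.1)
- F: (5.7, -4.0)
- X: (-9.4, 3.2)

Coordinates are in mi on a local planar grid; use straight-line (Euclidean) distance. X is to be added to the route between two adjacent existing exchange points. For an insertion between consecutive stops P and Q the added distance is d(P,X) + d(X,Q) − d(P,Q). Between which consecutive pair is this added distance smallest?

between C and D

Added distance for inserting X between each consecutive pair:
A–B: 18.8 mi
B–C: 18.0 mi
C–D: 5.4 mi
D–E: 10.0 mi
E–F: 32.4 mi
Smallest added distance is 5.4 mi, inserting between C and D.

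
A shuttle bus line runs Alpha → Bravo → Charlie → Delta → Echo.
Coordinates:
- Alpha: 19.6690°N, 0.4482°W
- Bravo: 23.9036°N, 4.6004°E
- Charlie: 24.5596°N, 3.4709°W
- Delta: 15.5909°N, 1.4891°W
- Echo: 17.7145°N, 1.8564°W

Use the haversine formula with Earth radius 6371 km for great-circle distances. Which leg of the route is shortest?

Leg distances:
Alpha→Bravo: 702.3 km
Bravo→Charlie: 821.5 km
Charlie→Delta: 1018.5 km
Delta→Echo: 239.4 km
The shortest leg is Delta–Echo at 239.4 km.

Delta–Echo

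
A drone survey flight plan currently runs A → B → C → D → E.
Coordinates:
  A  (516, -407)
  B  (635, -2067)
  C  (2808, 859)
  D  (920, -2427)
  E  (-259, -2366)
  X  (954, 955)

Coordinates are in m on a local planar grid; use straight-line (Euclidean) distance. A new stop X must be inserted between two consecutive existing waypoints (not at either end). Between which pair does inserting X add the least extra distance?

Added distance for inserting X between each consecutive pair:
A–B: 2805.2 m
B–C: 1250.6 m
C–D: 1448.9 m
D–E: 5737.2 m
Smallest added distance is 1250.6 m, inserting between B and C.

between B and C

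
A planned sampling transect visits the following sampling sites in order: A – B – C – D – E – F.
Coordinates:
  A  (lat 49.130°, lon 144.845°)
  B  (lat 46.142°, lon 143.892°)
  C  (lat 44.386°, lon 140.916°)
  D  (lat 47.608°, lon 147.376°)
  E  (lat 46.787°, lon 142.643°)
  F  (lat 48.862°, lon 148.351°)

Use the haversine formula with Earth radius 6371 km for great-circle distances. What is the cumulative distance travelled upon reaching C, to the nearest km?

644 km

Leg distances:
A→B: 339.8 km  (cumulative 339.8 km)
B→C: 303.9 km  (cumulative 643.7 km)
Cumulative distance at C ≈ 644 km.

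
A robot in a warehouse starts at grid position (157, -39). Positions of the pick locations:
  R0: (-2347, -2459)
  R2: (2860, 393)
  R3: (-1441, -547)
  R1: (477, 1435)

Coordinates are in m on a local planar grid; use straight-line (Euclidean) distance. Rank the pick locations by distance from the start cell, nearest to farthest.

R1, R3, R2, R0

Distance from the start cell at (157, -39) to each:
R1 (477, 1435): 1508.3 m
R3 (-1441, -547): 1676.8 m
R2 (2860, 393): 2737.3 m
R0 (-2347, -2459): 3482.3 m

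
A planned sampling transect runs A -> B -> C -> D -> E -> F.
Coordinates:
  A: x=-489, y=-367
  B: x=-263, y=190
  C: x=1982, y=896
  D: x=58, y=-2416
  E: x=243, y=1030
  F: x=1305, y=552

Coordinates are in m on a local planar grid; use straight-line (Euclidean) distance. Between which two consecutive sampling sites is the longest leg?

Leg distances:
A→B: 601.1 m
B→C: 2353.4 m
C→D: 3830.3 m
D→E: 3451.0 m
E→F: 1164.6 m
The longest leg is C–D at 3830.3 m.

C–D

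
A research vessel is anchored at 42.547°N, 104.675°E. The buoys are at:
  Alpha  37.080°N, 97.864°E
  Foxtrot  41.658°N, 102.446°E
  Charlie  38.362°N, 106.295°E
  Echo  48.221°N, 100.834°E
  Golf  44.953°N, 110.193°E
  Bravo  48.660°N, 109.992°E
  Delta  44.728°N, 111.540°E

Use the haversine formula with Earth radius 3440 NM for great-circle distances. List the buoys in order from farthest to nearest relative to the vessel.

Alpha, Bravo, Echo, Delta, Golf, Charlie, Foxtrot

Distances from the vessel:
Alpha 37.080°N, 97.864°E: 454.0 NM
Bravo 48.660°N, 109.992°E: 429.4 NM
Echo 48.221°N, 100.834°E: 377.1 NM
Delta 44.728°N, 111.540°E: 325.6 NM
Golf 44.953°N, 110.193°E: 279.4 NM
Charlie 38.362°N, 106.295°E: 261.9 NM
Foxtrot 41.658°N, 102.446°E: 112.7 NM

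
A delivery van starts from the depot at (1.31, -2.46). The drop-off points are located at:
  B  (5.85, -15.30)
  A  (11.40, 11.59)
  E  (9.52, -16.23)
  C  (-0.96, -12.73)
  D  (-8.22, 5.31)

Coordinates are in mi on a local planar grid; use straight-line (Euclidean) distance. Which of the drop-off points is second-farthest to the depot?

Distances from the depot ((1.31, -2.46)):
A: 17.3 mi
E: 16.0 mi
B: 13.6 mi
D: 12.3 mi
C: 10.5 mi
The second-farthest is E at 16.0 mi.

E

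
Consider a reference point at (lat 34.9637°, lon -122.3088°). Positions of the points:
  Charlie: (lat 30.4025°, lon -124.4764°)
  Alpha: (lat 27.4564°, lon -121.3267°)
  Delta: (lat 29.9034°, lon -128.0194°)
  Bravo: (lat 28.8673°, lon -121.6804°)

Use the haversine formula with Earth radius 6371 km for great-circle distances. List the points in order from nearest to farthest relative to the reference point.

Charlie, Bravo, Delta, Alpha

Distances from the reference point:
Charlie (lat 30.4025°, lon -124.4764°): 546.2 km
Bravo (lat 28.8673°, lon -121.6804°): 680.5 km
Delta (lat 29.9034°, lon -128.0194°): 776.8 km
Alpha (lat 27.4564°, lon -121.3267°): 840.0 km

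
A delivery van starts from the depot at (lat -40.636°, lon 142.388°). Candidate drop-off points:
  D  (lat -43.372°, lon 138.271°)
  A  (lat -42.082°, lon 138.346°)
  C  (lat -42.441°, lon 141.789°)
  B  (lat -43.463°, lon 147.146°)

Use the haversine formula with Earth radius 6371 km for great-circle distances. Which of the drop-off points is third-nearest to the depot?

Distances from the depot ((lat -40.636°, lon 142.388°)):
C: 206.8 km
A: 373.7 km
D: 456.3 km
B: 503.0 km
The third-nearest is D at 456.3 km.

D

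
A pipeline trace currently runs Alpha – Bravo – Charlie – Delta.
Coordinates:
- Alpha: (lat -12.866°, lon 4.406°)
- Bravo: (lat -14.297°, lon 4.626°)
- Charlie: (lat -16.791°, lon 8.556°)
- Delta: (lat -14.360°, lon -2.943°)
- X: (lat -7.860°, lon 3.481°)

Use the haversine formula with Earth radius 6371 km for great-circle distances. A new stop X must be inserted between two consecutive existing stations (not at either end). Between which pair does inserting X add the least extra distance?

between Charlie and Delta

Added distance for inserting X between each consecutive pair:
Alpha–Bravo: 1131.4 km
Bravo–Charlie: 1358.0 km
Charlie–Delta: 881.3 km
Smallest added distance is 881.3 km, inserting between Charlie and Delta.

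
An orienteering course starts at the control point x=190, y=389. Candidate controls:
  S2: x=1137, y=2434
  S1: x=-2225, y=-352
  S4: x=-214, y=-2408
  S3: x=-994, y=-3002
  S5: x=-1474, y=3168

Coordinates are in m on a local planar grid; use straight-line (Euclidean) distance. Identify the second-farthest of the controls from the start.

Distances from the start (x=190, y=389):
S3: 3591.8 m
S5: 3239.1 m
S4: 2826.0 m
S1: 2526.1 m
S2: 2253.6 m
The second-farthest is S5 at 3239.1 m.

S5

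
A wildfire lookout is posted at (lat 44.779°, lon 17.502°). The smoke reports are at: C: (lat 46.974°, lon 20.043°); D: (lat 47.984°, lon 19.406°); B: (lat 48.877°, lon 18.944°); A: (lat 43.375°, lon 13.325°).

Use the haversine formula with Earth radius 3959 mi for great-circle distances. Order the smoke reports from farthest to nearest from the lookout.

B, D, A, C

Distances from the lookout:
B (lat 48.877°, lon 18.944°): 291.2 mi
D (lat 47.984°, lon 19.406°): 239.3 mi
A (lat 43.375°, lon 13.325°): 228.9 mi
C (lat 46.974°, lon 20.043°): 194.8 mi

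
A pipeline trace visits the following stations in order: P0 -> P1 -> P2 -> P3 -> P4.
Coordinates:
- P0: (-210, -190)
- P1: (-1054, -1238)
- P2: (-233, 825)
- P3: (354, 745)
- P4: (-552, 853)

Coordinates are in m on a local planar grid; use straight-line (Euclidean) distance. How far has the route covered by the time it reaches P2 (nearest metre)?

3566 m

Leg distances:
P0→P1: 1345.6 m  (cumulative 1345.6 m)
P1→P2: 2220.4 m  (cumulative 3566.0 m)
Cumulative distance at P2 ≈ 3566 m.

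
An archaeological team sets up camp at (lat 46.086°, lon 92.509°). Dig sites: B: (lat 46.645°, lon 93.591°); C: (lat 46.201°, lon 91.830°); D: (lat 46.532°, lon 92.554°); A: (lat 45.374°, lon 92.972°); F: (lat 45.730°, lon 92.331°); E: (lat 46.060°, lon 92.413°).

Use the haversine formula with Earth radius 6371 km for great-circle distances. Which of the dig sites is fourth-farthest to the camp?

Distance to each, sorted:
B: 103.7 km
A: 86.9 km
C: 53.9 km
D: 49.7 km
F: 41.9 km
E: 7.9 km
The fourth-farthest is D at 49.7 km.

D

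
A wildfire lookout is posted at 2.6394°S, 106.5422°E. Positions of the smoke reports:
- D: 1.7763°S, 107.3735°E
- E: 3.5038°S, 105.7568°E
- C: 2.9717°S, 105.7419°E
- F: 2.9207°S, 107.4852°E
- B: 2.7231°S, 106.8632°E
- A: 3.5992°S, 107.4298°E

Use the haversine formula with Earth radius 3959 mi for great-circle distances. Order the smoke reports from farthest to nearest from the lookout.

Computing each great-circle distance from 2.6394°S, 106.5422°E:
A 3.5992°S, 107.4298°E: 90.3 mi
D 1.7763°S, 107.3735°E: 82.8 mi
E 3.5038°S, 105.7568°E: 80.6 mi
F 2.9207°S, 107.4852°E: 67.9 mi
C 2.9717°S, 105.7419°E: 59.8 mi
B 2.7231°S, 106.8632°E: 22.9 mi

A, D, E, F, C, B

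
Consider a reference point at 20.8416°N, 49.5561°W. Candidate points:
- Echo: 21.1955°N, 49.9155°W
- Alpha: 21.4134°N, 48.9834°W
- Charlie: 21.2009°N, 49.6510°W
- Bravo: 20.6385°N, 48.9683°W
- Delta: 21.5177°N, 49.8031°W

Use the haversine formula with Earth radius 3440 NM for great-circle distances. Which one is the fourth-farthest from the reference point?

Distance to each, sorted:
Alpha: 47.0 NM
Delta: 42.9 NM
Bravo: 35.2 NM
Echo: 29.3 NM
Charlie: 22.2 NM
The fourth-farthest is Echo at 29.3 NM.

Echo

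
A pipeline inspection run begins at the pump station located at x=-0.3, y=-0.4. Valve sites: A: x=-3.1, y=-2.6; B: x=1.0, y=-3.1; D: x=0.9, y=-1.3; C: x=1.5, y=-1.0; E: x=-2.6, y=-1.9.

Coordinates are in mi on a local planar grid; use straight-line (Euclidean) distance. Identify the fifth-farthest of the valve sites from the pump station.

Distance to each, sorted:
A: 3.6 mi
B: 3.0 mi
E: 2.7 mi
C: 1.9 mi
D: 1.5 mi
The fifth-farthest is D at 1.5 mi.

D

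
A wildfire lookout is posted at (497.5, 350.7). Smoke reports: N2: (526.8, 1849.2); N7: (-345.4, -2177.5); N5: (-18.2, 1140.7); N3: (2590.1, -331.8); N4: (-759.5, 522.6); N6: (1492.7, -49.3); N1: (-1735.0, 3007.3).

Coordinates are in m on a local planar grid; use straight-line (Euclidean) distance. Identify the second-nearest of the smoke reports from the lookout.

N6

Distances from the lookout ((497.5, 350.7)):
N5: 943.4 m
N6: 1072.6 m
N4: 1268.7 m
N2: 1498.8 m
N3: 2201.1 m
N7: 2665.0 m
N1: 3470.1 m
The second-nearest is N6 at 1072.6 m.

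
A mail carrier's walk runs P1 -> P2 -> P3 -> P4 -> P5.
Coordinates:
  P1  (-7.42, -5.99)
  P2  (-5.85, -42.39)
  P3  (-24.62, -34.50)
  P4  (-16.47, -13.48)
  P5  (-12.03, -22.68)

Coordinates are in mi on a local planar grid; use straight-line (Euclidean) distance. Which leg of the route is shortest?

Leg distances:
P1→P2: 36.4 mi
P2→P3: 20.4 mi
P3→P4: 22.5 mi
P4→P5: 10.2 mi
The shortest leg is P4–P5 at 10.2 mi.

P4–P5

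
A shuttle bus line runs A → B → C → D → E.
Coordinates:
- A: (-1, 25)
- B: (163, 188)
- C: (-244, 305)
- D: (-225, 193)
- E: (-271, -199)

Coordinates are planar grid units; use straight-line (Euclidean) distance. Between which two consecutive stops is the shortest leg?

C–D

Leg distances:
A→B: 231.2
B→C: 423.5
C→D: 113.6
D→E: 394.7
The shortest leg is C–D at 113.6.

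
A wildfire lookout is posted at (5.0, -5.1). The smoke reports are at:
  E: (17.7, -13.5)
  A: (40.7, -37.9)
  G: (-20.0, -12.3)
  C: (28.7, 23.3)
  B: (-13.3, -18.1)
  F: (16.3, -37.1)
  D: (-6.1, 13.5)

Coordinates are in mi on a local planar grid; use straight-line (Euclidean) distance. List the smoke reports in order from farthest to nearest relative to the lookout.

Distances from the lookout:
A (40.7, -37.9): 48.5 mi
C (28.7, 23.3): 37.0 mi
F (16.3, -37.1): 33.9 mi
G (-20.0, -12.3): 26.0 mi
B (-13.3, -18.1): 22.4 mi
D (-6.1, 13.5): 21.7 mi
E (17.7, -13.5): 15.2 mi

A, C, F, G, B, D, E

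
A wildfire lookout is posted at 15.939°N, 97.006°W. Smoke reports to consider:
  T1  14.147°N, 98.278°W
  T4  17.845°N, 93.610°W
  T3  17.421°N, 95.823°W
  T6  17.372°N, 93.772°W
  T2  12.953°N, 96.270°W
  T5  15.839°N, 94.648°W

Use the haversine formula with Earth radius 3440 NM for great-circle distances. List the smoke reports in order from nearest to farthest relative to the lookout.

T3, T1, T5, T2, T6, T4

Computing each great-circle distance from 15.939°N, 97.006°W:
T3 17.421°N, 95.823°W: 112.0 NM
T1 14.147°N, 98.278°W: 130.4 NM
T5 15.839°N, 94.648°W: 136.3 NM
T2 12.953°N, 96.270°W: 184.3 NM
T6 17.372°N, 93.772°W: 204.9 NM
T4 17.845°N, 93.610°W: 226.2 NM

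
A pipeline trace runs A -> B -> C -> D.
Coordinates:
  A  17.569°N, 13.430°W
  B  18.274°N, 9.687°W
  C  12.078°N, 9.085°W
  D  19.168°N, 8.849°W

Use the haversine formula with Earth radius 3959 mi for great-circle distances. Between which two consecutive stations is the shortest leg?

A–B

Leg distances:
A→B: 250.9 mi
B→C: 430.0 mi
C→D: 490.2 mi
The shortest leg is A–B at 250.9 mi.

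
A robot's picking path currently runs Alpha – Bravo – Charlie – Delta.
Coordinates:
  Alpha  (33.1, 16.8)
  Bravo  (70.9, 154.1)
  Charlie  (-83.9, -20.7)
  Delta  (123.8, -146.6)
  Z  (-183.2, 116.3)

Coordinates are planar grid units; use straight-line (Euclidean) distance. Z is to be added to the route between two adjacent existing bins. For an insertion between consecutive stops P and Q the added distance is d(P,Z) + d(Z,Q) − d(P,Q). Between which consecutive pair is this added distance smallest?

between Bravo and Charlie

Added distance for inserting Z between each consecutive pair:
Alpha–Bravo: 352.6
Bravo–Charlie: 192.6
Charlie–Delta: 330.5
Smallest added distance is 192.6, inserting between Bravo and Charlie.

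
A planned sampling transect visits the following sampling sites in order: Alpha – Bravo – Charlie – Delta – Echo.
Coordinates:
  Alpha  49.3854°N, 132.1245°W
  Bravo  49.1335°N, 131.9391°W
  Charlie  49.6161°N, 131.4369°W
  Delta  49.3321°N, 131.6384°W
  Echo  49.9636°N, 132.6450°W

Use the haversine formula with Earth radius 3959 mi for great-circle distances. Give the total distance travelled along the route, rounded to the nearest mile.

144 mi

Leg distances:
Alpha→Bravo: 19.3 mi  (cumulative 19.3 mi)
Bravo→Charlie: 40.3 mi  (cumulative 59.6 mi)
Charlie→Delta: 21.6 mi  (cumulative 81.2 mi)
Delta→Echo: 62.7 mi  (cumulative 143.9 mi)
Total route length ≈ 144 mi.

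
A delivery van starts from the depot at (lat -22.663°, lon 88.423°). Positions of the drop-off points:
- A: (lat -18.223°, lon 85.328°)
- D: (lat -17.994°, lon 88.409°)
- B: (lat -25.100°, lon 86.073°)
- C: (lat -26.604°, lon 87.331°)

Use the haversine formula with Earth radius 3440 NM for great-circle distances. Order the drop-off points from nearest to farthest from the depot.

Distances from the depot:
B (lat -25.100°, lon 86.073°): 195.1 NM
C (lat -26.604°, lon 87.331°): 244.0 NM
D (lat -17.994°, lon 88.409°): 280.3 NM
A (lat -18.223°, lon 85.328°): 318.4 NM

B, C, D, A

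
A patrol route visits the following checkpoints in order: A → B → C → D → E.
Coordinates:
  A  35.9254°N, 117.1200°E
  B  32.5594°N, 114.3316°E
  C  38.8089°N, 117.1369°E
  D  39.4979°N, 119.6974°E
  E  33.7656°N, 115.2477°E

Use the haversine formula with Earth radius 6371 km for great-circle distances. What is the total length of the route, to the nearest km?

Leg distances:
A→B: 453.6 km  (cumulative 453.6 km)
B→C: 739.5 km  (cumulative 1193.1 km)
C→D: 233.7 km  (cumulative 1426.8 km)
D→E: 750.7 km  (cumulative 2177.5 km)
Total route length ≈ 2178 km.

2178 km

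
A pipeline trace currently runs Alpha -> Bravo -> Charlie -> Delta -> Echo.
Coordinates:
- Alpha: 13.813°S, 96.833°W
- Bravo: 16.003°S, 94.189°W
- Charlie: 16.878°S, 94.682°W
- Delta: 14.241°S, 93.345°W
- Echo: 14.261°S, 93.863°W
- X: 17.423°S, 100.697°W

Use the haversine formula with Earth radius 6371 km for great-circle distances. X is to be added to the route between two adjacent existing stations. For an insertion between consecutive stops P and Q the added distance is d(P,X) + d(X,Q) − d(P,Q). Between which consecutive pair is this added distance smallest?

Added distance for inserting X between each consecutive pair:
Alpha–Bravo: 913.1 km
Bravo–Charlie: 1242.1 km
Charlie–Delta: 1177.9 km
Delta–Echo: 1617.5 km
Smallest added distance is 913.1 km, inserting between Alpha and Bravo.

between Alpha and Bravo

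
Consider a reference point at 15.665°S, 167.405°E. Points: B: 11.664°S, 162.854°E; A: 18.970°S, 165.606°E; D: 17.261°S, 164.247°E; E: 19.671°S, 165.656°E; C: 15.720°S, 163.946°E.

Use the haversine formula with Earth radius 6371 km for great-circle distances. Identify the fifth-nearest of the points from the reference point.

Distance to each, sorted:
C: 370.3 km
D: 380.6 km
A: 414.1 km
E: 482.4 km
B: 663.0 km
The fifth-nearest is B at 663.0 km.

B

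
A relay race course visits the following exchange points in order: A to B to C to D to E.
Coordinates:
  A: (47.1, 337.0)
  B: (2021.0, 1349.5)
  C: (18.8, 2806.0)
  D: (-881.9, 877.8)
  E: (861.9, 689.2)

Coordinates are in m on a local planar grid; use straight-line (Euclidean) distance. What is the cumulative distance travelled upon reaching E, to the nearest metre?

8577 m

Leg distances:
A→B: 2218.4 m  (cumulative 2218.4 m)
B→C: 2475.9 m  (cumulative 4694.4 m)
C→D: 2128.2 m  (cumulative 6822.6 m)
D→E: 1754.0 m  (cumulative 8576.5 m)
Cumulative distance at E ≈ 8577 m.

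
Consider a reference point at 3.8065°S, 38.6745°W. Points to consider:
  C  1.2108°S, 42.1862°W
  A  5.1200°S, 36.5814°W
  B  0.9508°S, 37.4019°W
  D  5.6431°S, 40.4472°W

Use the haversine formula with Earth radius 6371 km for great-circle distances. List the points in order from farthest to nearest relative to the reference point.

Distance from the reference point at 3.8065°S, 38.6745°W to each:
C 1.2108°S, 42.1862°W: 485.2 km
B 0.9508°S, 37.4019°W: 347.6 km
D 5.6431°S, 40.4472°W: 283.4 km
A 5.1200°S, 36.5814°W: 274.2 km

C, B, D, A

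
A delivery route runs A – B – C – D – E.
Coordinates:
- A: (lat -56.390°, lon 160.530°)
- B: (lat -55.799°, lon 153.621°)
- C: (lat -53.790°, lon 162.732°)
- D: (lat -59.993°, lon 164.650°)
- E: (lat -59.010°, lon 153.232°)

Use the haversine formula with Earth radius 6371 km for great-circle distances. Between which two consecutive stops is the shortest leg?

A–B

Leg distances:
A→B: 433.4 km
B→C: 624.7 km
C→D: 699.4 km
D→E: 652.7 km
The shortest leg is A–B at 433.4 km.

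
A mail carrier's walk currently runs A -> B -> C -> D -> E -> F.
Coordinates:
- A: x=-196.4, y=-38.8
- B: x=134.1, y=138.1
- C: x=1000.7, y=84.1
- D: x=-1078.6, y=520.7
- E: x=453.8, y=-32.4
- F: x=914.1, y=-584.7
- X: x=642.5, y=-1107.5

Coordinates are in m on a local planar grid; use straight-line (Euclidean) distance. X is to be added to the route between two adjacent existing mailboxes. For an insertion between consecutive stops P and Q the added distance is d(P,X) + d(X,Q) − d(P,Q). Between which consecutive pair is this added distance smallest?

between E and F

Added distance for inserting X between each consecutive pair:
A–B: 2329.1 m
B–C: 1721.4 m
C–D: 1488.9 m
D–E: 1831.6 m
E–F: 961.7 m
Smallest added distance is 961.7 m, inserting between E and F.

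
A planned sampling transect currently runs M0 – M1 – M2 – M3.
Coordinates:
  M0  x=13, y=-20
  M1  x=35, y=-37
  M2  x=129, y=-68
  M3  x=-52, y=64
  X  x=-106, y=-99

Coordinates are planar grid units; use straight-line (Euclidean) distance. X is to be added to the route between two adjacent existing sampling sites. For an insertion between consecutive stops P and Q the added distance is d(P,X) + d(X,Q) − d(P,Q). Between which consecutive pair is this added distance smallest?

between M2 and M3

Added distance for inserting X between each consecutive pair:
M0–M1: 269.1
M1–M2: 292.1
M2–M3: 184.7
Smallest added distance is 184.7, inserting between M2 and M3.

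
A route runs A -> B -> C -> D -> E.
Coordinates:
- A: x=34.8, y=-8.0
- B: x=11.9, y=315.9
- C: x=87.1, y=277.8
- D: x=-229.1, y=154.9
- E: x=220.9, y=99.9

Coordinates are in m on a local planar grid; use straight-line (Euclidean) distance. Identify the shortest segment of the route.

Leg distances:
A→B: 324.7 m
B→C: 84.3 m
C→D: 339.2 m
D→E: 453.3 m
The shortest leg is B–C at 84.3 m.

B–C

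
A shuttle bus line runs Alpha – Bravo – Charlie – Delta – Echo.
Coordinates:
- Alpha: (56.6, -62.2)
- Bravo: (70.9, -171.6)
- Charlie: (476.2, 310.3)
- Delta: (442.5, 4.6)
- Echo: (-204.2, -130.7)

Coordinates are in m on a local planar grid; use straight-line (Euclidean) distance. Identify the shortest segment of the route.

Alpha–Bravo

Leg distances:
Alpha→Bravo: 110.3 m
Bravo→Charlie: 629.7 m
Charlie→Delta: 307.6 m
Delta→Echo: 660.7 m
The shortest leg is Alpha–Bravo at 110.3 m.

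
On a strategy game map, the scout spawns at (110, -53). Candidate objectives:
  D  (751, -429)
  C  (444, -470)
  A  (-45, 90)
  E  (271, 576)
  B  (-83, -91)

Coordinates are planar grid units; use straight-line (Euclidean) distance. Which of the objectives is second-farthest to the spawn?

Distance to each, sorted:
D: 743.1
E: 649.3
C: 534.3
A: 210.9
B: 196.7
The second-farthest is E at 649.3.

E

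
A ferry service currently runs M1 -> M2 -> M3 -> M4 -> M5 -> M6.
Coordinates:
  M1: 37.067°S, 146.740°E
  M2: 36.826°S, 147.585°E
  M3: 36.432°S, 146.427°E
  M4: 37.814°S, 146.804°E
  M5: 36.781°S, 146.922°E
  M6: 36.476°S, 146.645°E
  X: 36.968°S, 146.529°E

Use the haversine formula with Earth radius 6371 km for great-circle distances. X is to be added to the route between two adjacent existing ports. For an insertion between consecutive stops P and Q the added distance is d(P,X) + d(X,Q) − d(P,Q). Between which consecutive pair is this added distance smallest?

between M3 and M4

Added distance for inserting X between each consecutive pair:
M1–M2: 37.2 km
M2–M3: 43.3 km
M3–M4: 0.2 km
M4–M5: 22.5 km
M5–M6: 54.4 km
Smallest added distance is 0.2 km, inserting between M3 and M4.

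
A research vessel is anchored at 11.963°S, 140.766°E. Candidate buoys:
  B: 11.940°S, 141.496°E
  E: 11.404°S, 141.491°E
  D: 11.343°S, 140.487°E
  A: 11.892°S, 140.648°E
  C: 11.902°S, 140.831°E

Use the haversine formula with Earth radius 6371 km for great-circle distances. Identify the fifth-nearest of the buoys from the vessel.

Distance to each, sorted:
C: 9.8 km
A: 15.1 km
D: 75.3 km
B: 79.5 km
E: 100.5 km
The fifth-nearest is E at 100.5 km.

E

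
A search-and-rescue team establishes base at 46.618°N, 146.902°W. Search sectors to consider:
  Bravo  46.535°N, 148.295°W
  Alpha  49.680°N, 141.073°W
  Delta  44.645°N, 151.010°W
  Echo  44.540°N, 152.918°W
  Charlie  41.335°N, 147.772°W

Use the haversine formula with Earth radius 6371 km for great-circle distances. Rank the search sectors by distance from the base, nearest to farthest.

Bravo, Delta, Echo, Alpha, Charlie

Computing each great-circle distance from 46.618°N, 146.902°W:
Bravo 46.535°N, 148.295°W: 106.9 km
Delta 44.645°N, 151.010°W: 387.4 km
Echo 44.540°N, 152.918°W: 521.9 km
Alpha 49.680°N, 141.073°W: 550.1 km
Charlie 41.335°N, 147.772°W: 591.5 km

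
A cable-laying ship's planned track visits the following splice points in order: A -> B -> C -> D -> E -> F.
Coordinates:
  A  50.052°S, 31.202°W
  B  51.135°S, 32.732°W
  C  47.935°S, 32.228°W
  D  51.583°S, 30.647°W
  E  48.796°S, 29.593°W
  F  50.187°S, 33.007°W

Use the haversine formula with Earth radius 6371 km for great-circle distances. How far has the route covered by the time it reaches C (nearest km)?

519 km

Leg distances:
A→B: 161.8 km  (cumulative 161.8 km)
B→C: 357.7 km  (cumulative 519.4 km)
Cumulative distance at C ≈ 519 km.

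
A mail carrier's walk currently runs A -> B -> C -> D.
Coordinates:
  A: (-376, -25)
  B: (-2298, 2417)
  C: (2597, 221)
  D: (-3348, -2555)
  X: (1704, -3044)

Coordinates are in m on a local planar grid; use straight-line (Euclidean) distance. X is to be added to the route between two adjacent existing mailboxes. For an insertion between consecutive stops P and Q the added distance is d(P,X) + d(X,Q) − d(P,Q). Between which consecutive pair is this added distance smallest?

between C and D

Added distance for inserting X between each consecutive pair:
A–B: 7328.9 m
B–C: 4790.3 m
C–D: 1899.3 m
Smallest added distance is 1899.3 m, inserting between C and D.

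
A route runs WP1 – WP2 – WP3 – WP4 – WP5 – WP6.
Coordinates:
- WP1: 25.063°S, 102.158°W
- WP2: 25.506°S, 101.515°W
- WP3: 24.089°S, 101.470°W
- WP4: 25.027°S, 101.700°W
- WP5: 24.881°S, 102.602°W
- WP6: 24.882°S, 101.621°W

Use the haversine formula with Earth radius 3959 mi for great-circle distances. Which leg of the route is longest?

WP2–WP3

Leg distances:
WP1→WP2: 50.5 mi
WP2→WP3: 98.0 mi
WP3→WP4: 66.4 mi
WP4→WP5: 57.4 mi
WP5→WP6: 61.5 mi
The longest leg is WP2–WP3 at 98.0 mi.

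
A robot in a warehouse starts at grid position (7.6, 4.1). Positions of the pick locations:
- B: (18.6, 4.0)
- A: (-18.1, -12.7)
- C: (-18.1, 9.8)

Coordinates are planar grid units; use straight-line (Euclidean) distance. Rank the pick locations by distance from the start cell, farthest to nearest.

A, C, B

Computing each straight-line distance from (7.6, 4.1):
A (-18.1, -12.7): 30.7
C (-18.1, 9.8): 26.3
B (18.6, 4.0): 11.0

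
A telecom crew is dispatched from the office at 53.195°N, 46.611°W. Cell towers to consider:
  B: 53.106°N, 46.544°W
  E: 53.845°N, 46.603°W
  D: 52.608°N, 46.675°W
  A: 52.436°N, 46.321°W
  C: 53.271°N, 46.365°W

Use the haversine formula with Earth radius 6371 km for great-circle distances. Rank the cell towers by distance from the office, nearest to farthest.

B, C, D, E, A

Distances from the office:
B 53.106°N, 46.544°W: 10.9 km
C 53.271°N, 46.365°W: 18.4 km
D 52.608°N, 46.675°W: 65.4 km
E 53.845°N, 46.603°W: 72.3 km
A 52.436°N, 46.321°W: 86.6 km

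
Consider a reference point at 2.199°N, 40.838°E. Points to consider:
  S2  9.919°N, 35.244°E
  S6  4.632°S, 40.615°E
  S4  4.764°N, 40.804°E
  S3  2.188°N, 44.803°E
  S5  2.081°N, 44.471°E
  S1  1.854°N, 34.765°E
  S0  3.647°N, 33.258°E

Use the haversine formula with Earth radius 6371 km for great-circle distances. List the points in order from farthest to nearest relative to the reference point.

S2, S0, S6, S1, S3, S5, S4

Computing each great-circle distance from 2.199°N, 40.838°E:
S2 9.919°N, 35.244°E: 1057.8 km
S0 3.647°N, 33.258°E: 857.0 km
S6 4.632°S, 40.615°E: 760.0 km
S1 1.854°N, 34.765°E: 676.0 km
S3 2.188°N, 44.803°E: 440.6 km
S5 2.081°N, 44.471°E: 403.9 km
S4 4.764°N, 40.804°E: 285.2 km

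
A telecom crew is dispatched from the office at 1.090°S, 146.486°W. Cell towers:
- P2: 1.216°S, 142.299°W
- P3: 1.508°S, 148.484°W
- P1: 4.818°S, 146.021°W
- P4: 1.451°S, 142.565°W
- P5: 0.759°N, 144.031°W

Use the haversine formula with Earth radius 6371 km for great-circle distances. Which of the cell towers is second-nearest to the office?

Distance to each, sorted:
P3: 226.9 km
P5: 341.7 km
P1: 417.7 km
P4: 437.7 km
P2: 465.7 km
The second-nearest is P5 at 341.7 km.

P5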